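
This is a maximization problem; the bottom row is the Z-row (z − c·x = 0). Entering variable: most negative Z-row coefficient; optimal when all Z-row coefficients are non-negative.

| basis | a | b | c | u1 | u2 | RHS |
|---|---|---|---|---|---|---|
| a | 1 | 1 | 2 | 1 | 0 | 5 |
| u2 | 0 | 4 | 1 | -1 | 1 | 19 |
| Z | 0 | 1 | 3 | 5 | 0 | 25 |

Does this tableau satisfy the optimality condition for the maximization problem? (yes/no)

yes

Every Z-row coefficient is ≥ 0, so the tableau is optimal.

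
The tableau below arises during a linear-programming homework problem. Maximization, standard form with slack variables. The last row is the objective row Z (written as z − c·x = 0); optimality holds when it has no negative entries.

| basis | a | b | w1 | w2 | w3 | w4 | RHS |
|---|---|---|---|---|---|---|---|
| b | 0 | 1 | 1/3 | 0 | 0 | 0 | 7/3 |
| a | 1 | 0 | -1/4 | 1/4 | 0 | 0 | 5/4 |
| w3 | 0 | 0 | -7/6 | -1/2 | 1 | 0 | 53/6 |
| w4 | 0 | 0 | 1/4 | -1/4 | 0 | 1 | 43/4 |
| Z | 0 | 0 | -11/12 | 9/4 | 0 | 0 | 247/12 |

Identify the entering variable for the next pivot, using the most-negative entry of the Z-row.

Negative Z-row entries: w1: -11/12.
The most negative is -11/12 in column w1, so w1 enters.

w1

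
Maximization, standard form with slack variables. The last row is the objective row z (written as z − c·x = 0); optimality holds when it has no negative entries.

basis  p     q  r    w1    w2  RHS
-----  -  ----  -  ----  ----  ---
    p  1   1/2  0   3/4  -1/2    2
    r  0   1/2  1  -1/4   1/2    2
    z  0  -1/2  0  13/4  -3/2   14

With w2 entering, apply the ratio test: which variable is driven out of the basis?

r

Column w2 entries and ratios — p: -1/2 ≤ 0, skip; r: 2/(1/2) = 4.
Smallest ratio is 4 in the row of r, so r leaves.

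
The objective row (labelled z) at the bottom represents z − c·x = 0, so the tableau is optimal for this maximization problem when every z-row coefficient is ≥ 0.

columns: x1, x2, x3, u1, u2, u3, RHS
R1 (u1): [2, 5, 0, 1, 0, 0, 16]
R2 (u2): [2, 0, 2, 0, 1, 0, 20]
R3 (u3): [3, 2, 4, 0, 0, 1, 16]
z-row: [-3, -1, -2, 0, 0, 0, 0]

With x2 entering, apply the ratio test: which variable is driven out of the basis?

Column x2 entries and ratios — u1: 16/5 = 16/5; u2: 0 ≤ 0, skip; u3: 16/2 = 8.
Smallest ratio is 16/5 in the row of u1, so u1 leaves.

u1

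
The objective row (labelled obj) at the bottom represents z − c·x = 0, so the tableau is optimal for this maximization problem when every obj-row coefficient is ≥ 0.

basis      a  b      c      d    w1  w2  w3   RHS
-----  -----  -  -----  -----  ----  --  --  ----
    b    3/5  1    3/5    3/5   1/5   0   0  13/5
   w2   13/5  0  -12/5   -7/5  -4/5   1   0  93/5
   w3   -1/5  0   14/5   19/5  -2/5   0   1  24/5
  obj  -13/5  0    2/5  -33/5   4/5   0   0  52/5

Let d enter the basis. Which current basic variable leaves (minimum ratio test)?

w3

Column d entries and ratios — b: (13/5)/(3/5) = 13/3; w2: -7/5 ≤ 0, skip; w3: (24/5)/(19/5) = 24/19.
Smallest ratio is 24/19 in the row of w3, so w3 leaves.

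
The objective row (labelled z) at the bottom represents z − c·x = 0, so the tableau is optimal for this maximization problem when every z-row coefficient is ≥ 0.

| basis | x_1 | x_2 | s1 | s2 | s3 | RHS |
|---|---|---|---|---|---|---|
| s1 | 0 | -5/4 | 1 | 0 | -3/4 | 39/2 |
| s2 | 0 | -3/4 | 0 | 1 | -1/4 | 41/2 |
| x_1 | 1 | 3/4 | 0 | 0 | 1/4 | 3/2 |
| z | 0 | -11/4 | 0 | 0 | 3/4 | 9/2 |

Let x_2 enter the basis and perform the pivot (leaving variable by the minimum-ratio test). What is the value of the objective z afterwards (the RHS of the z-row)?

10

Ratio test on column x_2 — row 1: entry -5/4 ≤ 0; row 2: entry -3/4 ≤ 0; row 3: (3/2)/(3/4) = 2. Minimum is 2 at row 3 (x_1 leaves); pivot element 3/4.
Pivot on row 3; the z-row RHS becomes 9/2 − (-11/4)·2 = 10.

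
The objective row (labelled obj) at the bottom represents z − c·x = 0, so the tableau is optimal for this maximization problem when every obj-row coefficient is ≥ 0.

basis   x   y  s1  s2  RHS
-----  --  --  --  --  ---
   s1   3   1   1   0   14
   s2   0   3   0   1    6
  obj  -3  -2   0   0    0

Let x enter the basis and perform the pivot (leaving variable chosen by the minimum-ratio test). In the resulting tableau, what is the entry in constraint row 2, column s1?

Ratio test on column x — row 1: 14/3 = 14/3; row 2: entry 0 ≤ 0. Minimum is 14/3 at row 1 (s1 leaves); pivot element 3.
Divide row 1 by 3; eliminate column x from the other rows.
Row 2 update in column s1: 0 − 0·(1/3) = 0.

0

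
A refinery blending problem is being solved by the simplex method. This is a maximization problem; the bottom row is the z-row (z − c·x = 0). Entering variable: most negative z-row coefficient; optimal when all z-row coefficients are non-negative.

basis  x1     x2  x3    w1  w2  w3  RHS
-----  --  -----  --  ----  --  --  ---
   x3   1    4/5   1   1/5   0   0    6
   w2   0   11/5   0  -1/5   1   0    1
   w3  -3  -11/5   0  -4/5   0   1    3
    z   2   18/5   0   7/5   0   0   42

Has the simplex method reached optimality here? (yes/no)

Every z-row coefficient is ≥ 0, so the tableau is optimal.

yes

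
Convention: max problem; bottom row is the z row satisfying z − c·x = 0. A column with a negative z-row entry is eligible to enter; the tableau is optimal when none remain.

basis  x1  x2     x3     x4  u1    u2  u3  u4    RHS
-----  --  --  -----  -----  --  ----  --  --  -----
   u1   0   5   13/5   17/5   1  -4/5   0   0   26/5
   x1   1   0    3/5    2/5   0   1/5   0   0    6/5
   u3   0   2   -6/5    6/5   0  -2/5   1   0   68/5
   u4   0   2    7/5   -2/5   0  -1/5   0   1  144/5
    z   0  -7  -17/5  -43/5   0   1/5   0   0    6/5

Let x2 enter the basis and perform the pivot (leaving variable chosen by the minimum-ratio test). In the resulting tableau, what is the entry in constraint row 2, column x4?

2/5

Ratio test on column x2 — row 1: (26/5)/5 = 26/25; row 2: entry 0 ≤ 0; row 3: (68/5)/2 = 34/5; row 4: (144/5)/2 = 72/5. Minimum is 26/25 at row 1 (u1 leaves); pivot element 5.
Divide row 1 by 5; eliminate column x2 from the other rows.
Row 2 update in column x4: 2/5 − 0·(17/25) = 2/5.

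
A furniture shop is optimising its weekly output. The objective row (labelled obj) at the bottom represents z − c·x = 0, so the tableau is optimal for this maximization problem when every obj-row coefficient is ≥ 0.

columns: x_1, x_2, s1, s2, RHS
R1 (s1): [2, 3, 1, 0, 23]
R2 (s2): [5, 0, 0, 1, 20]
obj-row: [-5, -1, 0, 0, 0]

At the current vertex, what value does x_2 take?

0

x_2 is not in the basis, so in the current basic feasible solution x_2 = 0.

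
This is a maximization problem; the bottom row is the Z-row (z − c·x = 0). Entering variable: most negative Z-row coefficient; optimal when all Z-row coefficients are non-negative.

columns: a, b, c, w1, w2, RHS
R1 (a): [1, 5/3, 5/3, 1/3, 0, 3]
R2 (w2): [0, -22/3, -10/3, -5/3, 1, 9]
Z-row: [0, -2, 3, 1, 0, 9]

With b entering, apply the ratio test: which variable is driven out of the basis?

Column b entries and ratios — a: 3/(5/3) = 9/5; w2: -22/3 ≤ 0, skip.
Smallest ratio is 9/5 in the row of a, so a leaves.

a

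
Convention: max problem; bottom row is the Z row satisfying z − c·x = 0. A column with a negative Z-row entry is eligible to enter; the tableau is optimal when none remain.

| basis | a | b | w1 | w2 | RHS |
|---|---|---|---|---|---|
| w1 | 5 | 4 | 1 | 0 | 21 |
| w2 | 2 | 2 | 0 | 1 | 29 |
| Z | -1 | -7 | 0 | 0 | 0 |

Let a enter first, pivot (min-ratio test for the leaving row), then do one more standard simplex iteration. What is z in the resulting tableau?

Ratio test on column a — row 1: 21/5 = 21/5; row 2: 29/2 = 29/2. Minimum is 21/5 at row 1 (w1 leaves); pivot element 5.
Pivot on row 1; the Z-row RHS becomes 0 − (-1)·(21/5) = 21/5.
Next entering variable (most negative Z-row entry -31/5): b.
Ratio test on column b — row 1: (21/5)/(4/5) = 21/4; row 2: (103/5)/(2/5) = 103/2. Minimum is 21/4 at row 1 (a leaves); pivot element 4/5.
After the second pivot the Z-row RHS is 21/5 − (-31/5)·(21/4) = 147/4.

147/4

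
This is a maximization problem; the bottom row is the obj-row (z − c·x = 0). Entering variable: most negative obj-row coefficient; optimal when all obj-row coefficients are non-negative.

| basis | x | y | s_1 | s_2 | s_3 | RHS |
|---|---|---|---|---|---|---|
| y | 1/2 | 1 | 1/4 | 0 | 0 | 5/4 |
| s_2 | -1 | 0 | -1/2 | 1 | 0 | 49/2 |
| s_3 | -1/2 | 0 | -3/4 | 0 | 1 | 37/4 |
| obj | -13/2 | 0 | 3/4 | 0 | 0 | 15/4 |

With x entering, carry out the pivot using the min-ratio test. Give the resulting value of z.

20

Ratio test on column x — row 1: (5/4)/(1/2) = 5/2; row 2: entry -1 ≤ 0; row 3: entry -1/2 ≤ 0. Minimum is 5/2 at row 1 (y leaves); pivot element 1/2.
Pivot on row 1; the obj-row RHS becomes 15/4 − (-13/2)·(5/2) = 20.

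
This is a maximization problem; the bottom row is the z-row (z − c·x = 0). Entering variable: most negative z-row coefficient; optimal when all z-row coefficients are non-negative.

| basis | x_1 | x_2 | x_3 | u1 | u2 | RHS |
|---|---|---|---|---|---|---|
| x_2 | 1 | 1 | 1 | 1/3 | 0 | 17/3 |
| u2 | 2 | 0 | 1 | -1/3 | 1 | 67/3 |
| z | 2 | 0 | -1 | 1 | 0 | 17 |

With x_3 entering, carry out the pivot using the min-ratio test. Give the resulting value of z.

68/3

Ratio test on column x_3 — row 1: (17/3)/1 = 17/3; row 2: (67/3)/1 = 67/3. Minimum is 17/3 at row 1 (x_2 leaves); pivot element 1.
Pivot on row 1; the z-row RHS becomes 17 − (-1)·(17/3) = 68/3.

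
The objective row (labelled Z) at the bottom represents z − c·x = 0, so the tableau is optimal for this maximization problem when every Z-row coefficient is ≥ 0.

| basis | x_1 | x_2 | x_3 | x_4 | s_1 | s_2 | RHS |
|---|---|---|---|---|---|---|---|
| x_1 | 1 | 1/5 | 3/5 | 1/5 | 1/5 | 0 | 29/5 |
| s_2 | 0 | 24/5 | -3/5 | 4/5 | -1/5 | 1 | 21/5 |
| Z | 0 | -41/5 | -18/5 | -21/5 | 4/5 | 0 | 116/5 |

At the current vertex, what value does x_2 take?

x_2 is not in the basis, so in the current basic feasible solution x_2 = 0.

0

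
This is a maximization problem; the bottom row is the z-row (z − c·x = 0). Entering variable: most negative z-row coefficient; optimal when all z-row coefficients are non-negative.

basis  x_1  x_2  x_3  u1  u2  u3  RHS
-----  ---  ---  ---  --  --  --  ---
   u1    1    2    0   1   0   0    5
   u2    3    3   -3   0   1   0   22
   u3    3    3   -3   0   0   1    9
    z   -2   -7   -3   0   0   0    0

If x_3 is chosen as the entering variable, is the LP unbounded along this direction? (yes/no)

yes

Every constraint-row entry in column x_3 is ≤ 0, so increasing x_3 is unbounded.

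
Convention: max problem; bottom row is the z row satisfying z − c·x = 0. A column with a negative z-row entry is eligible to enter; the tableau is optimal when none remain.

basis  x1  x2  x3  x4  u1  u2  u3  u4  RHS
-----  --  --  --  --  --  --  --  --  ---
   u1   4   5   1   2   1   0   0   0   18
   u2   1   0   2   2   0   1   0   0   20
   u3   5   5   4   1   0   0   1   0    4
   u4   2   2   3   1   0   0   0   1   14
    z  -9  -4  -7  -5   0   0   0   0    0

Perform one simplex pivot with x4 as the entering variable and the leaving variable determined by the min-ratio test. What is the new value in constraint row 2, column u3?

-2

Ratio test on column x4 — row 1: 18/2 = 9; row 2: 20/2 = 10; row 3: 4/1 = 4; row 4: 14/1 = 14. Minimum is 4 at row 3 (u3 leaves); pivot element 1.
Divide row 3 by 1; eliminate column x4 from the other rows.
Row 2 update in column u3: 0 − 2·1 = -2.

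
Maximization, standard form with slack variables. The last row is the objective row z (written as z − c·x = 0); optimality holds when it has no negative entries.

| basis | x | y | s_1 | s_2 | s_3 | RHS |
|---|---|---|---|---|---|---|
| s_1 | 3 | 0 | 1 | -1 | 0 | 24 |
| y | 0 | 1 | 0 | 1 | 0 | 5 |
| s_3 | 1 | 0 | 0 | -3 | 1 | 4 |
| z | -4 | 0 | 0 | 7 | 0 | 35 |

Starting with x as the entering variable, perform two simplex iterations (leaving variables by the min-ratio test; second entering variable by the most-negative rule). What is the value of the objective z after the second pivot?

Ratio test on column x — row 1: 24/3 = 8; row 2: entry 0 ≤ 0; row 3: 4/1 = 4. Minimum is 4 at row 3 (s_3 leaves); pivot element 1.
Pivot on row 3; the z-row RHS becomes 35 − (-4)·4 = 51.
Next entering variable (most negative z-row entry -5): s_2.
Ratio test on column s_2 — row 1: 12/8 = 3/2; row 2: 5/1 = 5; row 3: entry -3 ≤ 0. Minimum is 3/2 at row 1 (s_1 leaves); pivot element 8.
After the second pivot the z-row RHS is 51 − (-5)·(3/2) = 117/2.

117/2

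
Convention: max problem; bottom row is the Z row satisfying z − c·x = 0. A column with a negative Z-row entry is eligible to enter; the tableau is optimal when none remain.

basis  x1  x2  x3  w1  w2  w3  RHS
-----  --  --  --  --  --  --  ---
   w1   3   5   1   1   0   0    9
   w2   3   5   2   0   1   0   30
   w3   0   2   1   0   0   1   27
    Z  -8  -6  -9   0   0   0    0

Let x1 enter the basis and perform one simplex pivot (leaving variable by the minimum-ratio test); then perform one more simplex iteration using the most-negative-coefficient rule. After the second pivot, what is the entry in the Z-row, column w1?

Ratio test on column x1 — row 1: 9/3 = 3; row 2: 30/3 = 10; row 3: entry 0 ≤ 0. Minimum is 3 at row 1 (w1 leaves); pivot element 3.
Divide row 1 by 3; eliminate column x1 from the other rows.
Second iteration: most negative Z-row entry is -19/3 in column x3, so x3 enters.
Ratio test on column x3 — row 1: 3/(1/3) = 9; row 2: 21/1 = 21; row 3: 27/1 = 27. Minimum is 9 at row 1 (x1 leaves); pivot element 1/3.
Divide row 1 by 1/3; eliminate column x3 from the other rows.
After both pivots, the entry at the Z-row, column w1 is 9.

9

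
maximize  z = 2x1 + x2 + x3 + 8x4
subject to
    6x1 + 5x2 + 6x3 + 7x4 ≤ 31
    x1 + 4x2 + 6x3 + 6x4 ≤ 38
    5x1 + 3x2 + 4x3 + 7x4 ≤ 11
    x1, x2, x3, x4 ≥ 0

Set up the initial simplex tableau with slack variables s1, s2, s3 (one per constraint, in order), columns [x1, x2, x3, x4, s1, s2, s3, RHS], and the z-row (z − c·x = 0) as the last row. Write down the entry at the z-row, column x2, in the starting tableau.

The z-row carries the negated objective coefficients: the x2 entry is -1.

-1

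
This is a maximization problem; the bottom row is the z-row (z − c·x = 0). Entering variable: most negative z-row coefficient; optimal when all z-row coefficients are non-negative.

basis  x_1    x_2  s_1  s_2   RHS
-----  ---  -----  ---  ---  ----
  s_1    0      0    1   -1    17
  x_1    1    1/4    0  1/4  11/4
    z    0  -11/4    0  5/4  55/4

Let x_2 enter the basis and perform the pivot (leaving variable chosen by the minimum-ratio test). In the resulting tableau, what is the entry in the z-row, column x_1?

11

Ratio test on column x_2 — row 1: entry 0 ≤ 0; row 2: (11/4)/(1/4) = 11. Minimum is 11 at row 2 (x_1 leaves); pivot element 1/4.
Divide row 2 by 1/4; eliminate column x_2 from the other rows.
z-row update in column x_1: 0 − (-11/4)·4 = 11.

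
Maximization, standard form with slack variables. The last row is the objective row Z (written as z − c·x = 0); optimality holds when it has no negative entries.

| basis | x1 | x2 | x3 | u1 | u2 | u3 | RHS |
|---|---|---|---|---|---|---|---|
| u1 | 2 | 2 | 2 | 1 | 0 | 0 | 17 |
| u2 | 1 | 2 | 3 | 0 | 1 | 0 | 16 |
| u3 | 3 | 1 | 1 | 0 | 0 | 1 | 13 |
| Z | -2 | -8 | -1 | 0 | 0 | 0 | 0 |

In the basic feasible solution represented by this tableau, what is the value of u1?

17

u1 is basic (row 1); its value is the RHS of that row, 17.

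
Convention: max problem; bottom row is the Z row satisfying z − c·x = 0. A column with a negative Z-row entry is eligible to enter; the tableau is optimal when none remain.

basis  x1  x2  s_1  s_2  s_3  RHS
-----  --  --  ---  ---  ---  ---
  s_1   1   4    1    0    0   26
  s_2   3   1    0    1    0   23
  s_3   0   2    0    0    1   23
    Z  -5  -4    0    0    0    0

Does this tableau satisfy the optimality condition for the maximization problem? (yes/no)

no

The Z-row has a negative entry -5 in column x1, so it is not optimal.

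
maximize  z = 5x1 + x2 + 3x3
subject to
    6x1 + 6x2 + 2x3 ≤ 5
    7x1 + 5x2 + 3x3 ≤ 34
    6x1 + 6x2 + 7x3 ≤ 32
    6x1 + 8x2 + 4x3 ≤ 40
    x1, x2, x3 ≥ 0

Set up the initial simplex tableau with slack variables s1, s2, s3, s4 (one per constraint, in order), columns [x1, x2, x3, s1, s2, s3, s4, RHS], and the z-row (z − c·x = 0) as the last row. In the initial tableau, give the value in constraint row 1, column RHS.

The RHS of constraint 1 is b_1 = 5.

5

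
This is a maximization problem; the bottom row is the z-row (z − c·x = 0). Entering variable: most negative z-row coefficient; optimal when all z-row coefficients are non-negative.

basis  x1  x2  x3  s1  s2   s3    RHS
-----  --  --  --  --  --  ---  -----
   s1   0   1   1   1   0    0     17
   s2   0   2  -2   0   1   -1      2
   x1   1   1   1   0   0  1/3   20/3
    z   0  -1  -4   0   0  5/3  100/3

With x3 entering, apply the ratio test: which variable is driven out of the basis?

Column x3 entries and ratios — s1: 17/1 = 17; s2: -2 ≤ 0, skip; x1: (20/3)/1 = 20/3.
Smallest ratio is 20/3 in the row of x1, so x1 leaves.

x1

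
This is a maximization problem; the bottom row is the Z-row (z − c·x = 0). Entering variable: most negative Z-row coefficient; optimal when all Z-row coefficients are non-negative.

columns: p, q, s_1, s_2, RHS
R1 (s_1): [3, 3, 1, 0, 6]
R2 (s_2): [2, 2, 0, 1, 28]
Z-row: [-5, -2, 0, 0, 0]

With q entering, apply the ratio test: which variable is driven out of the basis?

Column q entries and ratios — s_1: 6/3 = 2; s_2: 28/2 = 14.
Smallest ratio is 2 in the row of s_1, so s_1 leaves.

s_1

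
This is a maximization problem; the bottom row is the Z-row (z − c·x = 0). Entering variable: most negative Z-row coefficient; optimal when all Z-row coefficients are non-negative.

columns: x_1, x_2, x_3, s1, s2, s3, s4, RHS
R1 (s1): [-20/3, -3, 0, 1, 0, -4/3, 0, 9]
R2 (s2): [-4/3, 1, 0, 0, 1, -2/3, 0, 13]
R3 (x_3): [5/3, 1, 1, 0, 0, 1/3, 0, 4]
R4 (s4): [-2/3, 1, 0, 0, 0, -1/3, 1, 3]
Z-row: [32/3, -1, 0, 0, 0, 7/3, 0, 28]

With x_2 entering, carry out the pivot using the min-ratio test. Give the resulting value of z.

31

Ratio test on column x_2 — row 1: entry -3 ≤ 0; row 2: 13/1 = 13; row 3: 4/1 = 4; row 4: 3/1 = 3. Minimum is 3 at row 4 (s4 leaves); pivot element 1.
Pivot on row 4; the Z-row RHS becomes 28 − (-1)·3 = 31.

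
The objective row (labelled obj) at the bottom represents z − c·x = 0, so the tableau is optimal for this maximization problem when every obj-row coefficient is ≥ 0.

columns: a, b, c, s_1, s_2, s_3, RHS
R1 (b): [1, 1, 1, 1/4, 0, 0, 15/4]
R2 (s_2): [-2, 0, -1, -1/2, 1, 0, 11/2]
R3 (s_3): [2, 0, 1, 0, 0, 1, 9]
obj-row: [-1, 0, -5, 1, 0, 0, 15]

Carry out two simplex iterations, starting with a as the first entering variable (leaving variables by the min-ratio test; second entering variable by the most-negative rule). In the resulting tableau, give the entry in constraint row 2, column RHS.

Ratio test on column a — row 1: (15/4)/1 = 15/4; row 2: entry -2 ≤ 0; row 3: 9/2 = 9/2. Minimum is 15/4 at row 1 (b leaves); pivot element 1.
Divide row 1 by 1; eliminate column a from the other rows.
Second iteration: most negative obj-row entry is -4 in column c, so c enters.
Ratio test on column c — row 1: (15/4)/1 = 15/4; row 2: 13/1 = 13; row 3: entry -1 ≤ 0. Minimum is 15/4 at row 1 (a leaves); pivot element 1.
Divide row 1 by 1; eliminate column c from the other rows.
After both pivots, the entry at constraint row 2, column RHS is 37/4.

37/4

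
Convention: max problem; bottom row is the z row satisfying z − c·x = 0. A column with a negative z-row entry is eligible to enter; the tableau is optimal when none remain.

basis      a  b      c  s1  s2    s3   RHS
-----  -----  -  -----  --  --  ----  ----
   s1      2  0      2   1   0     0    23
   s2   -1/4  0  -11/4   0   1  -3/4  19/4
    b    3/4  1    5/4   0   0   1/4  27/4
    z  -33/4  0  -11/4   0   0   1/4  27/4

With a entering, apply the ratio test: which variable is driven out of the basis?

b

Column a entries and ratios — s1: 23/2 = 23/2; s2: -1/4 ≤ 0, skip; b: (27/4)/(3/4) = 9.
Smallest ratio is 9 in the row of b, so b leaves.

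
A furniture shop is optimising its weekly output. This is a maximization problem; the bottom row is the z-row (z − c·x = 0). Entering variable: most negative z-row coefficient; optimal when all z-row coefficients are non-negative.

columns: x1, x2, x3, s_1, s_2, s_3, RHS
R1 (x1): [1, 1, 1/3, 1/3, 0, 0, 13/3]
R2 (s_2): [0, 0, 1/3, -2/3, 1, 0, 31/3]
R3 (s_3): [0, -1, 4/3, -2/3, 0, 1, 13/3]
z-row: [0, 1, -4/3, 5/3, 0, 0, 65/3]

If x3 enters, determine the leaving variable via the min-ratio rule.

Column x3 entries and ratios — x1: (13/3)/(1/3) = 13; s_2: (31/3)/(1/3) = 31; s_3: (13/3)/(4/3) = 13/4.
Smallest ratio is 13/4 in the row of s_3, so s_3 leaves.

s_3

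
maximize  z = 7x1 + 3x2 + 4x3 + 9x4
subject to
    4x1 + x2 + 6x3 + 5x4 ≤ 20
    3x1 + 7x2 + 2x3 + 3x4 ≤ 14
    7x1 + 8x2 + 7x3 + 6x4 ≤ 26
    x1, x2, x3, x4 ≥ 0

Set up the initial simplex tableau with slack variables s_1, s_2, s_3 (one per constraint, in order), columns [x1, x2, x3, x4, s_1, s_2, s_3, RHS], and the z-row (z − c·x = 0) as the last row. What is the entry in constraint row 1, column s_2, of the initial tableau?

0

Slack s_2 belongs to constraint 2; its column is the unit vector e_2, so the entry in row 1 is 0.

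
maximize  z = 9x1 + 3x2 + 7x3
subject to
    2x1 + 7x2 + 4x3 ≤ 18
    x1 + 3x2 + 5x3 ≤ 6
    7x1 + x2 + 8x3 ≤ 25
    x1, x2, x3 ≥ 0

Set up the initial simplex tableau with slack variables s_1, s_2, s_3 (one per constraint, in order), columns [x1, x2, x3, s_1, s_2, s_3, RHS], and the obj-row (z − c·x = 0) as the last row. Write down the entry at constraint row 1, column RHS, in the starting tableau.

The RHS of constraint 1 is b_1 = 18.

18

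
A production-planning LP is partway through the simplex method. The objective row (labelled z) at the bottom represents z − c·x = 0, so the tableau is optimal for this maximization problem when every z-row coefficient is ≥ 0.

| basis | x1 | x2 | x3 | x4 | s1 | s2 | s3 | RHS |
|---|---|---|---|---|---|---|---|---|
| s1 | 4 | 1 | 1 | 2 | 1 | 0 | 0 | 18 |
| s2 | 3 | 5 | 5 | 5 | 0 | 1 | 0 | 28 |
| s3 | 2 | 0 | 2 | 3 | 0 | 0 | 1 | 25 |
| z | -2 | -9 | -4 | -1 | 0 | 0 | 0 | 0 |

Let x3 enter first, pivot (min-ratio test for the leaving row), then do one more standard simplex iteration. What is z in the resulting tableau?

Ratio test on column x3 — row 1: 18/1 = 18; row 2: 28/5 = 28/5; row 3: 25/2 = 25/2. Minimum is 28/5 at row 2 (s2 leaves); pivot element 5.
Pivot on row 2; the z-row RHS becomes 0 − (-4)·(28/5) = 112/5.
Next entering variable (most negative z-row entry -5): x2.
Ratio test on column x2 — row 1: entry 0 ≤ 0; row 2: (28/5)/1 = 28/5; row 3: entry -2 ≤ 0. Minimum is 28/5 at row 2 (x3 leaves); pivot element 1.
After the second pivot the z-row RHS is 112/5 − (-5)·(28/5) = 252/5.

252/5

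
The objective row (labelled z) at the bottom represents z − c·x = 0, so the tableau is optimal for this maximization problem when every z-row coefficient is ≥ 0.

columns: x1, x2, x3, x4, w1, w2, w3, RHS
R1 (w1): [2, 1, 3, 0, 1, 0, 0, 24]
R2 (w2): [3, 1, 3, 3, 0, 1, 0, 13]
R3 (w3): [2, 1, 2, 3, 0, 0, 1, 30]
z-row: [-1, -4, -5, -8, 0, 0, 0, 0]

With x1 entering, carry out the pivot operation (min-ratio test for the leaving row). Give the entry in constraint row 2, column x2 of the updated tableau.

Ratio test on column x1 — row 1: 24/2 = 12; row 2: 13/3 = 13/3; row 3: 30/2 = 15. Minimum is 13/3 at row 2 (w2 leaves); pivot element 3.
Divide row 2 by 3; eliminate column x1 from the other rows.
In the new row 2, the x2 entry is the old entry divided by the pivot: 1/3 = 1/3.

1/3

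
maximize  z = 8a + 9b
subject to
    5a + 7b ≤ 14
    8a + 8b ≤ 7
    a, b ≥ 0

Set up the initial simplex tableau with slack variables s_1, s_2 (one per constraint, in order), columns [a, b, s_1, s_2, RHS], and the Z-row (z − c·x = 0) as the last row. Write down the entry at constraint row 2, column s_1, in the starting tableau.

0

Slack s_1 belongs to constraint 1; its column is the unit vector e_1, so the entry in row 2 is 0.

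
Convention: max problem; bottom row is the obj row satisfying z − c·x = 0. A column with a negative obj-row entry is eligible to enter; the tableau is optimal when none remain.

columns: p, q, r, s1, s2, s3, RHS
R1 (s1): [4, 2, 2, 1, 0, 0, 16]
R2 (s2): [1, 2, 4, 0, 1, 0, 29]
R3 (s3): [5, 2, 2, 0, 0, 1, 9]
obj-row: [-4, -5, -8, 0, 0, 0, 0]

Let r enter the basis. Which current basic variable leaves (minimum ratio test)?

Column r entries and ratios — s1: 16/2 = 8; s2: 29/4 = 29/4; s3: 9/2 = 9/2.
Smallest ratio is 9/2 in the row of s3, so s3 leaves.

s3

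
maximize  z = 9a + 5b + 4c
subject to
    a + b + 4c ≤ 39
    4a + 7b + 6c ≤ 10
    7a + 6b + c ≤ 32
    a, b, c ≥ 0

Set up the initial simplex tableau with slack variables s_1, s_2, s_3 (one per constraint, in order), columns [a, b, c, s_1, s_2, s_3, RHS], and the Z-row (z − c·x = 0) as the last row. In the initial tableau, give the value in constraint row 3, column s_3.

1

Slack s_3 belongs to constraint 3; its column is the unit vector e_3, so the entry in row 3 is 1.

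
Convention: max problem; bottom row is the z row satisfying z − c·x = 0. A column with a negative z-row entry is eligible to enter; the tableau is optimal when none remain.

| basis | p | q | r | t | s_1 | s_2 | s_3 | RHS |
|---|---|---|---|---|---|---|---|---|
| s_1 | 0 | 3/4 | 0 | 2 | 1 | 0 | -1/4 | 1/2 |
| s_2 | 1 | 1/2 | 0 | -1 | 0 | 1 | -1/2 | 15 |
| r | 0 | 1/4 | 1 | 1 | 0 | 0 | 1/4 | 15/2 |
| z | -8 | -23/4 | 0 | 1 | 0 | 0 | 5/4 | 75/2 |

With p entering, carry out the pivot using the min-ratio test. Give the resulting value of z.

315/2

Ratio test on column p — row 1: entry 0 ≤ 0; row 2: 15/1 = 15; row 3: entry 0 ≤ 0. Minimum is 15 at row 2 (s_2 leaves); pivot element 1.
Pivot on row 2; the z-row RHS becomes 75/2 − (-8)·15 = 315/2.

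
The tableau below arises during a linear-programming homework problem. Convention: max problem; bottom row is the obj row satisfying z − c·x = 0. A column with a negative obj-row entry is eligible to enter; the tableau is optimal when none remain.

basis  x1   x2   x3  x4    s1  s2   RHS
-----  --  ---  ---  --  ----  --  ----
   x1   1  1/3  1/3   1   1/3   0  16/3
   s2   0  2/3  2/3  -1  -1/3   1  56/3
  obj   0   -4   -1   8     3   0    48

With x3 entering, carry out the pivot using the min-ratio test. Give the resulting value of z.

Ratio test on column x3 — row 1: (16/3)/(1/3) = 16; row 2: (56/3)/(2/3) = 28. Minimum is 16 at row 1 (x1 leaves); pivot element 1/3.
Pivot on row 1; the obj-row RHS becomes 48 − (-1)·16 = 64.

64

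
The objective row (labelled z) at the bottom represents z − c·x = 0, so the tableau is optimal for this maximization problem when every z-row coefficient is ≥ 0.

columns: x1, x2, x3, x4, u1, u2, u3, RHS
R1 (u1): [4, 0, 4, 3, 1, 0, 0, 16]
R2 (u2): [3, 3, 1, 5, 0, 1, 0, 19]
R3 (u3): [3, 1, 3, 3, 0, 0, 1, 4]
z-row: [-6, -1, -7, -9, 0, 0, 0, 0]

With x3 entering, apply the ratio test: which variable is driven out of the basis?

Column x3 entries and ratios — u1: 16/4 = 4; u2: 19/1 = 19; u3: 4/3 = 4/3.
Smallest ratio is 4/3 in the row of u3, so u3 leaves.

u3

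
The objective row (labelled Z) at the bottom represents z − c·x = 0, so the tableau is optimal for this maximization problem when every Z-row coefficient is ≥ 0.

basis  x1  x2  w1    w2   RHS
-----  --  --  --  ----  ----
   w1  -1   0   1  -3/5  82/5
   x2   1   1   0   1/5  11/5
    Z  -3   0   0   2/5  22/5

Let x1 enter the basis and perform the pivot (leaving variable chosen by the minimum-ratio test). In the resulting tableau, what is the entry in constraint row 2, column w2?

1/5

Ratio test on column x1 — row 1: entry -1 ≤ 0; row 2: (11/5)/1 = 11/5. Minimum is 11/5 at row 2 (x2 leaves); pivot element 1.
Divide row 2 by 1; eliminate column x1 from the other rows.
In the new row 2, the w2 entry is the old entry divided by the pivot: (1/5)/1 = 1/5.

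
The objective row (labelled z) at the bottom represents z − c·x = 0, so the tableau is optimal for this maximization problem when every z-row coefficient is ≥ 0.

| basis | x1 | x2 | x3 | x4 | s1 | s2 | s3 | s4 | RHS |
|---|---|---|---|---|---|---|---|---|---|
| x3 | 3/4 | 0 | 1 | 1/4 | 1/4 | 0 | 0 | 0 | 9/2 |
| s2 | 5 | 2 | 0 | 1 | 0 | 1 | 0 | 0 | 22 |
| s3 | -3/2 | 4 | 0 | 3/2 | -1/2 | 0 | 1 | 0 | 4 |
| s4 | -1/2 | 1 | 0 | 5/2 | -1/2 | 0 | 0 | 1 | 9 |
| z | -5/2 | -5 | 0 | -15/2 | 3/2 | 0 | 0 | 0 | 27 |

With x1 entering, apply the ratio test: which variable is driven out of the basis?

s2

Column x1 entries and ratios — x3: (9/2)/(3/4) = 6; s2: 22/5 = 22/5; s3: -3/2 ≤ 0, skip; s4: -1/2 ≤ 0, skip.
Smallest ratio is 22/5 in the row of s2, so s2 leaves.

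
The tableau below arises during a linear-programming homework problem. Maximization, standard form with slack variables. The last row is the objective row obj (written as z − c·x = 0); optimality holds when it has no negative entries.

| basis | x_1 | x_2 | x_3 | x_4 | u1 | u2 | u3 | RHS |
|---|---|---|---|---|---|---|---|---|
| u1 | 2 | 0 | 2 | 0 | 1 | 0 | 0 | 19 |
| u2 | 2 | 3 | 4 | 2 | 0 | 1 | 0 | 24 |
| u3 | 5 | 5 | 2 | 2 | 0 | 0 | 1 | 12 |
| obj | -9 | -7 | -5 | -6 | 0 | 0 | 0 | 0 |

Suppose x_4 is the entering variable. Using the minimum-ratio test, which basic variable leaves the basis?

u3

Column x_4 entries and ratios — u1: 0 ≤ 0, skip; u2: 24/2 = 12; u3: 12/2 = 6.
Smallest ratio is 6 in the row of u3, so u3 leaves.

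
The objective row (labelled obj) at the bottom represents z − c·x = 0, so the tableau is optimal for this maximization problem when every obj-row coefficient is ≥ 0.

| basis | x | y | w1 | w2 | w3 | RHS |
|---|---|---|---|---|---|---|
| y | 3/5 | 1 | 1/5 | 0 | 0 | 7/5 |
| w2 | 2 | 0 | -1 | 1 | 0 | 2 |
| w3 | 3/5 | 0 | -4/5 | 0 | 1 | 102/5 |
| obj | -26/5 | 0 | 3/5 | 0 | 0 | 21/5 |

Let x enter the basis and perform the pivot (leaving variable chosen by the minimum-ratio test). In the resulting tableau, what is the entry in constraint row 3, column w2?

-3/10

Ratio test on column x — row 1: (7/5)/(3/5) = 7/3; row 2: 2/2 = 1; row 3: (102/5)/(3/5) = 34. Minimum is 1 at row 2 (w2 leaves); pivot element 2.
Divide row 2 by 2; eliminate column x from the other rows.
Row 3 update in column w2: 0 − (3/5)·(1/2) = -3/10.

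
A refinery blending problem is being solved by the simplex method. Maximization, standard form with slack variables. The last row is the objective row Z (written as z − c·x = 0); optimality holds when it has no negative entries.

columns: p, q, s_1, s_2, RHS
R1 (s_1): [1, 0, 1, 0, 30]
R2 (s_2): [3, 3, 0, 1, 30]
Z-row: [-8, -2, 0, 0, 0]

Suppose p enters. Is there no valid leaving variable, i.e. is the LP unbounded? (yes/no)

Column p has positive entries in row(s) 1, 2, so the ratio test bounds it — not unbounded.

no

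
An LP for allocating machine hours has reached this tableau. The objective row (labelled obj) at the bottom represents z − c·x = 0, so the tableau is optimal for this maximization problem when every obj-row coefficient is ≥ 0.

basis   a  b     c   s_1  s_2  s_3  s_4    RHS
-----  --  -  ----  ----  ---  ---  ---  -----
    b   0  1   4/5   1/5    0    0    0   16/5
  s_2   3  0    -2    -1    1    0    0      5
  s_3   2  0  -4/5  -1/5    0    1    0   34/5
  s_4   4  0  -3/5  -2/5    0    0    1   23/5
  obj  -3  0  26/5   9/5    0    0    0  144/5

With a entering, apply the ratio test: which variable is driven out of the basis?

Column a entries and ratios — b: 0 ≤ 0, skip; s_2: 5/3 = 5/3; s_3: (34/5)/2 = 17/5; s_4: (23/5)/4 = 23/20.
Smallest ratio is 23/20 in the row of s_4, so s_4 leaves.

s_4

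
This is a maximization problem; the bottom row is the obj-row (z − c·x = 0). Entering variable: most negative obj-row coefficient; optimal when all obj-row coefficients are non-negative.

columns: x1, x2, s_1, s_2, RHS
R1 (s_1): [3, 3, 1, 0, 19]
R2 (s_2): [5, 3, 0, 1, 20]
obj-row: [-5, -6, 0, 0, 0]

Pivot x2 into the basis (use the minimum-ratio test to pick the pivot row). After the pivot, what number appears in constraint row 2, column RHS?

Ratio test on column x2 — row 1: 19/3 = 19/3; row 2: 20/3 = 20/3. Minimum is 19/3 at row 1 (s_1 leaves); pivot element 3.
Divide row 1 by 3; eliminate column x2 from the other rows.
Row 2 update in column RHS: 20 − 3·(19/3) = 1.

1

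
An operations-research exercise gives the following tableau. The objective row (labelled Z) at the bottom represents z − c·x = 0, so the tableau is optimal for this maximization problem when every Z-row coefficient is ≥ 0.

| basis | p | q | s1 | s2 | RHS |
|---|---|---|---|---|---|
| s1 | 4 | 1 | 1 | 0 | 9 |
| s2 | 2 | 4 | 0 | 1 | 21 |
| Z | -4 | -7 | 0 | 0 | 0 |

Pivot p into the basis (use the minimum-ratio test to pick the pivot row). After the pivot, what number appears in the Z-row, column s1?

1

Ratio test on column p — row 1: 9/4 = 9/4; row 2: 21/2 = 21/2. Minimum is 9/4 at row 1 (s1 leaves); pivot element 4.
Divide row 1 by 4; eliminate column p from the other rows.
Z-row update in column s1: 0 − (-4)·(1/4) = 1.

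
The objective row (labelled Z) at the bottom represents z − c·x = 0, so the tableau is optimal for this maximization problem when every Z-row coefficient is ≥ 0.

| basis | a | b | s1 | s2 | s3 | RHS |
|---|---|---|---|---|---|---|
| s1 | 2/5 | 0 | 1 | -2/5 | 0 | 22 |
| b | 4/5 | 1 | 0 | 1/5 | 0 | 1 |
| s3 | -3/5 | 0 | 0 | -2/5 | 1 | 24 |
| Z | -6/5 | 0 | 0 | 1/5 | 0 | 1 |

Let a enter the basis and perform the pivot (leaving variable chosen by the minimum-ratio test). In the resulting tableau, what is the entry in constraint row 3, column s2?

Ratio test on column a — row 1: 22/(2/5) = 55; row 2: 1/(4/5) = 5/4; row 3: entry -3/5 ≤ 0. Minimum is 5/4 at row 2 (b leaves); pivot element 4/5.
Divide row 2 by 4/5; eliminate column a from the other rows.
Row 3 update in column s2: -2/5 − (-3/5)·(1/4) = -1/4.

-1/4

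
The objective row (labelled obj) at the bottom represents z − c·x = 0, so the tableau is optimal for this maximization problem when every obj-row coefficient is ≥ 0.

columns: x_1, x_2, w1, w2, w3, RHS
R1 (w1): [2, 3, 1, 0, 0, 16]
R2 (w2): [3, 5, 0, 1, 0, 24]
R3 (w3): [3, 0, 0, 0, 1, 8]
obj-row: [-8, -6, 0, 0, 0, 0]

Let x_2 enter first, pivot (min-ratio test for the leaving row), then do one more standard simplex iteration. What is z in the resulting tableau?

608/15

Ratio test on column x_2 — row 1: 16/3 = 16/3; row 2: 24/5 = 24/5; row 3: entry 0 ≤ 0. Minimum is 24/5 at row 2 (w2 leaves); pivot element 5.
Pivot on row 2; the obj-row RHS becomes 0 − (-6)·(24/5) = 144/5.
Next entering variable (most negative obj-row entry -22/5): x_1.
Ratio test on column x_1 — row 1: (8/5)/(1/5) = 8; row 2: (24/5)/(3/5) = 8; row 3: 8/3 = 8/3. Minimum is 8/3 at row 3 (w3 leaves); pivot element 3.
After the second pivot the obj-row RHS is 144/5 − (-22/5)·(8/3) = 608/15.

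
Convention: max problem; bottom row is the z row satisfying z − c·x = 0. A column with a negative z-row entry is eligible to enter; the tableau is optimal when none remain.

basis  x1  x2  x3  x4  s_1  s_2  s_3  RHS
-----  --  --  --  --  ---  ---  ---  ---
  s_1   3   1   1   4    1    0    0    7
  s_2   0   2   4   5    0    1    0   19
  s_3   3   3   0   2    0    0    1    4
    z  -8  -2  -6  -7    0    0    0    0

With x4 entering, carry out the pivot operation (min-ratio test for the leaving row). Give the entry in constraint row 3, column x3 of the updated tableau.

-1/2

Ratio test on column x4 — row 1: 7/4 = 7/4; row 2: 19/5 = 19/5; row 3: 4/2 = 2. Minimum is 7/4 at row 1 (s_1 leaves); pivot element 4.
Divide row 1 by 4; eliminate column x4 from the other rows.
Row 3 update in column x3: 0 − 2·(1/4) = -1/2.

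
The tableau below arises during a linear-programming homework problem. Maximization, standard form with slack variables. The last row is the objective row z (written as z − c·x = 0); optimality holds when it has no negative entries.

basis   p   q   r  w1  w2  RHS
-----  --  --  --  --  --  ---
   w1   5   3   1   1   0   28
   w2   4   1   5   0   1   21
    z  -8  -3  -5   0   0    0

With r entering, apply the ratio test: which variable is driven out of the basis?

w2

Column r entries and ratios — w1: 28/1 = 28; w2: 21/5 = 21/5.
Smallest ratio is 21/5 in the row of w2, so w2 leaves.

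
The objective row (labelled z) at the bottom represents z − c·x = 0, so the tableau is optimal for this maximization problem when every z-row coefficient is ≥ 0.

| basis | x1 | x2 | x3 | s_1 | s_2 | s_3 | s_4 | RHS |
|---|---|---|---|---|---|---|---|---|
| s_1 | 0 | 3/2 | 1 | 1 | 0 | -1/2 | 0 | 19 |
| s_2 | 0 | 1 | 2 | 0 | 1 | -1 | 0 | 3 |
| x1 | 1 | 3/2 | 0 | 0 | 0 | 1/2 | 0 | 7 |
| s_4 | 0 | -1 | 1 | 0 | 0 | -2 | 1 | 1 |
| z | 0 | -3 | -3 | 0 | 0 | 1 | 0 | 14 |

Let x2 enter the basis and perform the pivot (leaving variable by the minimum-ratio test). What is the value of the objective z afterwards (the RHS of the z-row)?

Ratio test on column x2 — row 1: 19/(3/2) = 38/3; row 2: 3/1 = 3; row 3: 7/(3/2) = 14/3; row 4: entry -1 ≤ 0. Minimum is 3 at row 2 (s_2 leaves); pivot element 1.
Pivot on row 2; the z-row RHS becomes 14 − (-3)·3 = 23.

23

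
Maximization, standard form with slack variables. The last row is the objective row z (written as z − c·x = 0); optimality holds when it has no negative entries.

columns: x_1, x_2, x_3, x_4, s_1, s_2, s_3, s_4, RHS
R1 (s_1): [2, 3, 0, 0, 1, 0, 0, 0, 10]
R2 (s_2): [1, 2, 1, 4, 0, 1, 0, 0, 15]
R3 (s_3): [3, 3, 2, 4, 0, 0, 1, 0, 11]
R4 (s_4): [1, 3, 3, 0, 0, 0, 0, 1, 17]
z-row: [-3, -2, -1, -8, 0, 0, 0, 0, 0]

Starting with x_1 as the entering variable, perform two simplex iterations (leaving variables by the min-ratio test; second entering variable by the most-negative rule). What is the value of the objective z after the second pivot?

Ratio test on column x_1 — row 1: 10/2 = 5; row 2: 15/1 = 15; row 3: 11/3 = 11/3; row 4: 17/1 = 17. Minimum is 11/3 at row 3 (s_3 leaves); pivot element 3.
Pivot on row 3; the z-row RHS becomes 0 − (-3)·(11/3) = 11.
Next entering variable (most negative z-row entry -4): x_4.
Ratio test on column x_4 — row 1: entry -8/3 ≤ 0; row 2: (34/3)/(8/3) = 17/4; row 3: (11/3)/(4/3) = 11/4; row 4: entry -4/3 ≤ 0. Minimum is 11/4 at row 3 (x_1 leaves); pivot element 4/3.
After the second pivot the z-row RHS is 11 − (-4)·(11/4) = 22.

22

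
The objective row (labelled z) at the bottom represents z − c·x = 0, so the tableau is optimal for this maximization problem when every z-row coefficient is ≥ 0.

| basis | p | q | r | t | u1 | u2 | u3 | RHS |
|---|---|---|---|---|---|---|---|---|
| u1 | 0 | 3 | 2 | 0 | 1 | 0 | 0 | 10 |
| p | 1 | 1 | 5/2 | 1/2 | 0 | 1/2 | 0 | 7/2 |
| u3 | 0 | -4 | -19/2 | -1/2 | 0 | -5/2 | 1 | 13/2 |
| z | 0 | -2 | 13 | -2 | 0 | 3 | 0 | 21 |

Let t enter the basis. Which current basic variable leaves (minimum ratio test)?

Column t entries and ratios — u1: 0 ≤ 0, skip; p: (7/2)/(1/2) = 7; u3: -1/2 ≤ 0, skip.
Smallest ratio is 7 in the row of p, so p leaves.

p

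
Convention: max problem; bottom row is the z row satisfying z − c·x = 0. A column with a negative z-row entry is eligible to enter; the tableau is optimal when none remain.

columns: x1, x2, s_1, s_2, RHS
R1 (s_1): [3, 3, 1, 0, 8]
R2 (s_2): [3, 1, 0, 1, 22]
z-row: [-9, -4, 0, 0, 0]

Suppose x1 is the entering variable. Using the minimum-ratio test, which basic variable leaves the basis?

s_1

Column x1 entries and ratios — s_1: 8/3 = 8/3; s_2: 22/3 = 22/3.
Smallest ratio is 8/3 in the row of s_1, so s_1 leaves.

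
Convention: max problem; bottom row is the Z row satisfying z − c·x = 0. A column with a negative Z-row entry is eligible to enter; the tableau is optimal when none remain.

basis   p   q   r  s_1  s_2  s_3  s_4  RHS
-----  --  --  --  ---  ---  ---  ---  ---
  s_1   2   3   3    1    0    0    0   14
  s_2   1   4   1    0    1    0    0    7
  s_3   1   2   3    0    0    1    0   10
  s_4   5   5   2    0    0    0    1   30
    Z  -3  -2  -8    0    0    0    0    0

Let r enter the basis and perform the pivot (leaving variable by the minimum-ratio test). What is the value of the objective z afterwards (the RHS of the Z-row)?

80/3

Ratio test on column r — row 1: 14/3 = 14/3; row 2: 7/1 = 7; row 3: 10/3 = 10/3; row 4: 30/2 = 15. Minimum is 10/3 at row 3 (s_3 leaves); pivot element 3.
Pivot on row 3; the Z-row RHS becomes 0 − (-8)·(10/3) = 80/3.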